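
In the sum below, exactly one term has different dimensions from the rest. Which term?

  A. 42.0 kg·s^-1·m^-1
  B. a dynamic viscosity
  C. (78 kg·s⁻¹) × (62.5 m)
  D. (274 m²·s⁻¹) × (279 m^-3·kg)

Dimensions:
  A. kg·m⁻¹·s⁻¹
  B. [dynamic viscosity] = kg·m⁻¹·s⁻¹
  C. [kg·s⁻¹] · [m] = kg·m·s⁻¹
  D. [m²·s⁻¹] · [kg·m⁻³] = kg·m⁻¹·s⁻¹
All reduce to kg·m⁻¹·s⁻¹ except C., which is kg·m·s⁻¹.

C.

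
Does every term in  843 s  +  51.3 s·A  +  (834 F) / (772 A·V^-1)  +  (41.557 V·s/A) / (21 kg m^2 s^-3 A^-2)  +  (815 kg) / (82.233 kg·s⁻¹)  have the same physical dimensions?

Dimensions:
  843 s:  s
  51.3 s·A:  A·s = s·A
  (834 F) / (772 A·V^-1):  [kg⁻¹·m⁻²·s⁴·A²] / [kg⁻¹·m⁻²·s³·A²] = s
  (41.557 V·s/A) / (21 kg m^2 s^-3 A^-2):  [kg·m²·s⁻²·A⁻²] / [kg·m²·s⁻³·A⁻²] = s
  (815 kg) / (82.233 kg·s⁻¹):  [kg] / [kg·s⁻¹] = s
The terms do not share a single dimension (s vs s·A).

No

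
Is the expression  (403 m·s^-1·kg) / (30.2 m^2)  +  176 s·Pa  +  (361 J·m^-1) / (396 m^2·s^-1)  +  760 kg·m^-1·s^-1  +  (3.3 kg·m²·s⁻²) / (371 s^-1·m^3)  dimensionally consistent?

Work out the base dimensions of each:
  (403 m·s^-1·kg) / (30.2 m^2):  [kg·m·s⁻¹] / [m²] = kg·m⁻¹·s⁻¹
  176 s·Pa:  Pa·s = N·m⁻²·s = kg·m⁻¹·s⁻¹
  (361 J·m^-1) / (396 m^2·s^-1):  [kg·m·s⁻²] / [m²·s⁻¹] = kg·m⁻¹·s⁻¹
  760 kg·m^-1·s^-1:  kg·m⁻¹·s⁻¹
  (3.3 kg·m²·s⁻²) / (371 s^-1·m^3):  [kg·m²·s⁻²] / [m³·s⁻¹] = kg·m⁻¹·s⁻¹
Every term reduces to kg·m⁻¹·s⁻¹.

Yes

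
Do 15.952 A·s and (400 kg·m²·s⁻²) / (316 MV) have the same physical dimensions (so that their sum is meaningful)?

Yes

Reduce each to base SI dimensions:
  15.952 A·s:  A·s = s·A
  (400 kg·m²·s⁻²) / (316 MV):  [kg·m²·s⁻²] / [kg·m²·s⁻³·A⁻¹] = s·A
Both are s·A, so they have the same dimensions and can be added.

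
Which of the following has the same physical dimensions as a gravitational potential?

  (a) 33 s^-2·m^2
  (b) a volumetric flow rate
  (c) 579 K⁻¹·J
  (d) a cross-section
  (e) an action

Reference: [gravitational potential] = m²·s⁻².
Each option:
  (a) m²·s⁻²  ← same
  (b) [volumetric flow rate] = m³·s⁻¹
  (c) J·K⁻¹ = N·m·K⁻¹ = kg·m²·s⁻²·K⁻¹
  (d) [cross-section] = m²
  (e) [action] = kg·m²·s⁻¹
Only (a) matches m²·s⁻².

(a)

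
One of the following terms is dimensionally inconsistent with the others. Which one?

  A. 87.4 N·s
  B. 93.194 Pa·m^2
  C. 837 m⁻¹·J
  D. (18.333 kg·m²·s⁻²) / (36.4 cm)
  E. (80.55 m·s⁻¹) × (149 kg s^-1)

A.

Work out the base dimensions of each:
  A. N·s = kg·m·s⁻²·s = kg·m·s⁻¹
  B. Pa·m² = N·m⁻²·m² = kg·m·s⁻²
  C. J·m⁻¹ = N·m·m⁻¹ = kg·m·s⁻²
  D. [kg·m²·s⁻²] / [m] = kg·m·s⁻²
  E. [m·s⁻¹] · [kg·s⁻¹] = kg·m·s⁻²
All reduce to kg·m·s⁻² except A., which is kg·m·s⁻¹.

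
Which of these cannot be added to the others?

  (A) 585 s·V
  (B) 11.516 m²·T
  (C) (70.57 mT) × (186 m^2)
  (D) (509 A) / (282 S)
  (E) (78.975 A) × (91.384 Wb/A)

(D)

Work out the base dimensions of each:
  (A) V·s = J·C⁻¹·s = kg·m²·s⁻²·A⁻¹
  (B) T·m² = Wb·m⁻²·m² = kg·m²·s⁻²·A⁻¹
  (C) [kg·s⁻²·A⁻¹] · [m²] = kg·m²·s⁻²·A⁻¹
  (D) [A] / [kg⁻¹·m⁻²·s³·A²] = kg·m²·s⁻³·A⁻¹
  (E) [A] · [kg·m²·s⁻²·A⁻²] = kg·m²·s⁻²·A⁻¹
All reduce to kg·m²·s⁻²·A⁻¹ except (D), which is kg·m²·s⁻³·A⁻¹.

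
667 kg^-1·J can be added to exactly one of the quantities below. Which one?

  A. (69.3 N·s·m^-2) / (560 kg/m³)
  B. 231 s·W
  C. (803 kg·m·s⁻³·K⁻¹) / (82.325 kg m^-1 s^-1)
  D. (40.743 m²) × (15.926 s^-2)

Reference: J·kg⁻¹ = N·m·kg⁻¹ = m²·s⁻².
Each option:
  A. [kg·m⁻¹·s⁻¹] / [kg·m⁻³] = m²·s⁻¹
  B. W·s = J·s⁻¹·s = kg·m²·s⁻²
  C. [kg·m·s⁻³·K⁻¹] / [kg·m⁻¹·s⁻¹] = m²·s⁻²·K⁻¹
  D. [m²] · [s⁻²] = m²·s⁻²  ← same
Only D. matches m²·s⁻².

D.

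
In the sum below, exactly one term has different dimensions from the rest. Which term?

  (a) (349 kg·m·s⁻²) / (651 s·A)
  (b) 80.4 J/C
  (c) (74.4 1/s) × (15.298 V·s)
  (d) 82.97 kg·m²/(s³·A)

Work out the base dimensions of each:
  (a) [kg·m·s⁻²] / [s·A] = kg·m·s⁻³·A⁻¹
  (b) J·C⁻¹ = N·m·(s·A)⁻¹ = kg·m²·s⁻³·A⁻¹
  (c) [s⁻¹] · [kg·m²·s⁻²·A⁻¹] = kg·m²·s⁻³·A⁻¹
  (d) kg·m²·s⁻³·A⁻¹
All reduce to kg·m²·s⁻³·A⁻¹ except (a), which is kg·m·s⁻³·A⁻¹.

(a)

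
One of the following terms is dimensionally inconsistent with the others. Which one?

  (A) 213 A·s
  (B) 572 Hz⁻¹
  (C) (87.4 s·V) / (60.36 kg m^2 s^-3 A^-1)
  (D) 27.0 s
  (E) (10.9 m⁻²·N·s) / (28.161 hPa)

Reduce each to base SI dimensions:
  (A) A·s = s·A
  (B) Hz⁻¹ = (s⁻¹)⁻¹ = s
  (C) [kg·m²·s⁻²·A⁻¹] / [kg·m²·s⁻³·A⁻¹] = s
  (D) s
  (E) [kg·m⁻¹·s⁻¹] / [kg·m⁻¹·s⁻²] = s
All reduce to s except (A), which is s·A.

(A)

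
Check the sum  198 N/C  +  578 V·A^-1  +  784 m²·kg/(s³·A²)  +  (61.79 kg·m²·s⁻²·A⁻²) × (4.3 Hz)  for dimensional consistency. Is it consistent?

No

Work out the base dimensions of each:
  198 N/C:  N·C⁻¹ = kg·m·s⁻²·(s·A)⁻¹ = kg·m·s⁻³·A⁻¹
  578 V·A^-1:  V·A⁻¹ = J·C⁻¹·A⁻¹ = kg·m²·s⁻³·A⁻²
  784 m²·kg/(s³·A²):  kg·m²·s⁻³·A⁻²
  (61.79 kg·m²·s⁻²·A⁻²) × (4.3 Hz):  [kg·m²·s⁻²·A⁻²] · [s⁻¹] = kg·m²·s⁻³·A⁻²
The terms do not share a single dimension (kg·m²·s⁻³·A⁻² vs kg·m·s⁻³·A⁻¹).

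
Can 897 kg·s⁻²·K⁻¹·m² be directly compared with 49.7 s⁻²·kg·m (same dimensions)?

In SI base units:
  897 kg·s⁻²·K⁻¹·m²:  kg·m²·s⁻²·K⁻¹
  49.7 s⁻²·kg·m:  kg·m·s⁻²
kg·m²·s⁻²·K⁻¹ ≠ kg·m·s⁻², so they cannot be added.

No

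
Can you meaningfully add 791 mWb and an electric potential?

Work out the base dimensions of each:
  791 mWb:  Wb = V·s = kg·m²·s⁻²·A⁻¹
  an electric potential:  [electric potential] = kg·m²·s⁻³·A⁻¹
kg·m²·s⁻²·A⁻¹ ≠ kg·m²·s⁻³·A⁻¹, so they cannot be added.

No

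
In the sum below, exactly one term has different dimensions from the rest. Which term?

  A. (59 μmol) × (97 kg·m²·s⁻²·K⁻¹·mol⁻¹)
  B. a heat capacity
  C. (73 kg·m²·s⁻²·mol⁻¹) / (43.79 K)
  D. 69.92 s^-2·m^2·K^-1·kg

C.

Reduce each to base SI dimensions:
  A. [mol] · [kg·m²·s⁻²·K⁻¹·mol⁻¹] = kg·m²·s⁻²·K⁻¹
  B. [heat capacity] = kg·m²·s⁻²·K⁻¹
  C. [kg·m²·s⁻²·mol⁻¹] / [K] = kg·m²·s⁻²·K⁻¹·mol⁻¹
  D. kg·m²·s⁻²·K⁻¹
All reduce to kg·m²·s⁻²·K⁻¹ except C., which is kg·m²·s⁻²·K⁻¹·mol⁻¹.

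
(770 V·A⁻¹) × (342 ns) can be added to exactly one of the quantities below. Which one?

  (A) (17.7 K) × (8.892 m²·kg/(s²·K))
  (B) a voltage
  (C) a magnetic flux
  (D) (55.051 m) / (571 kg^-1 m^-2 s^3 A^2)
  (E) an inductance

(E)

Reference: [kg·m²·s⁻³·A⁻²] · [s] = kg·m²·s⁻²·A⁻².
Each option:
  (A) [K] · [kg·m²·s⁻²·K⁻¹] = kg·m²·s⁻²
  (B) [voltage] = kg·m²·s⁻³·A⁻¹
  (C) [magnetic flux] = kg·m²·s⁻²·A⁻¹
  (D) [m] / [kg⁻¹·m⁻²·s³·A²] = kg·m³·s⁻³·A⁻²
  (E) [inductance] = kg·m²·s⁻²·A⁻²  ← same
Only (E) matches kg·m²·s⁻²·A⁻².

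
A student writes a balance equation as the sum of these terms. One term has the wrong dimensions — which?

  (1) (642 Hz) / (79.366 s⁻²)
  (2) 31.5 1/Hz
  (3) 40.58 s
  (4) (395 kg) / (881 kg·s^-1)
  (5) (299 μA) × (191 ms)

Expand each in SI base units:
  (1) [s⁻¹] / [s⁻²] = s
  (2) Hz⁻¹ = (s⁻¹)⁻¹ = s
  (3) s
  (4) [kg] / [kg·s⁻¹] = s
  (5) [A] · [s] = s·A
All reduce to s except (5), which is s·A.

(5)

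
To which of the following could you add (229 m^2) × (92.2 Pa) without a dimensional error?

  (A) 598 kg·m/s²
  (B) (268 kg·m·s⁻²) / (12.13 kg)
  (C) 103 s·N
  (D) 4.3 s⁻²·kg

(A)

Reference: [m²] · [kg·m⁻¹·s⁻²] = kg·m·s⁻².
Each option:
  (A) kg·m·s⁻²  ← same
  (B) [kg·m·s⁻²] / [kg] = m·s⁻²
  (C) N·s = kg·m·s⁻²·s = kg·m·s⁻¹
  (D) kg·s⁻²
Only (A) matches kg·m·s⁻².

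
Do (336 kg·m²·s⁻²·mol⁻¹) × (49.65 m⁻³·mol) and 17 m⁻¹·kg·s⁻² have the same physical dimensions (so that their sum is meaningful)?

Yes

Reduce each to base SI dimensions:
  (336 kg·m²·s⁻²·mol⁻¹) × (49.65 m⁻³·mol):  [kg·m²·s⁻²·mol⁻¹] · [m⁻³·mol] = kg·m⁻¹·s⁻²
  17 m⁻¹·kg·s⁻²:  kg·m⁻¹·s⁻²
Both are kg·m⁻¹·s⁻², so they have the same dimensions and can be added.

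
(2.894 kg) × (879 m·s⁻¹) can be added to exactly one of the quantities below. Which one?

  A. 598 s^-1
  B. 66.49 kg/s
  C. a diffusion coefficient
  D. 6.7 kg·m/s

D.

Reference: [kg] · [m·s⁻¹] = kg·m·s⁻¹.
Each option:
  A. s⁻¹
  B. kg·s⁻¹
  C. [diffusion coefficient] = m²·s⁻¹
  D. kg·m·s⁻¹  ← same
Only D. matches kg·m·s⁻¹.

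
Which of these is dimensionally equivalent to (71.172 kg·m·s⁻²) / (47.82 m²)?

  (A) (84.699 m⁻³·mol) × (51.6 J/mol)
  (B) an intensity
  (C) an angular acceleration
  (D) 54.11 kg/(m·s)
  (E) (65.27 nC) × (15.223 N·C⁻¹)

Reference: [kg·m·s⁻²] / [m²] = kg·m⁻¹·s⁻².
Each option:
  (A) [m⁻³·mol] · [kg·m²·s⁻²·mol⁻¹] = kg·m⁻¹·s⁻²  ← same
  (B) [intensity] = kg·s⁻³
  (C) [angular acceleration] = s⁻²
  (D) kg·m⁻¹·s⁻¹
  (E) [s·A] · [kg·m·s⁻³·A⁻¹] = kg·m·s⁻²
Only (A) matches kg·m⁻¹·s⁻².

(A)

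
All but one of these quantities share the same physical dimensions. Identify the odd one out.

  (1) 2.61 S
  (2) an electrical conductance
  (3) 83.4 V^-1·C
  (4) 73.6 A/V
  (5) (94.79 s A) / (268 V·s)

(3)

Dimensions:
  (1) S = Ω⁻¹ = kg⁻¹·m⁻²·s³·A²
  (2) [electrical conductance] = kg⁻¹·m⁻²·s³·A²
  (3) C·V⁻¹ = s·A·(J·C⁻¹)⁻¹ = kg⁻¹·m⁻²·s⁴·A²
  (4) A·V⁻¹ = A·(J·C⁻¹)⁻¹ = kg⁻¹·m⁻²·s³·A²
  (5) [s·A] / [kg·m²·s⁻²·A⁻¹] = kg⁻¹·m⁻²·s³·A²
All reduce to kg⁻¹·m⁻²·s³·A² except (3), which is kg⁻¹·m⁻²·s⁴·A².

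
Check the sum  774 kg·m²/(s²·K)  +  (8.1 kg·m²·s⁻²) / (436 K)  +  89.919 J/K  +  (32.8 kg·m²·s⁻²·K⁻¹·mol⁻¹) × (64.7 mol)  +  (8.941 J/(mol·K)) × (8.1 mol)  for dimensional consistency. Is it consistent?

Yes

Expand each in SI base units:
  774 kg·m²/(s²·K):  kg·m²·s⁻²·K⁻¹
  (8.1 kg·m²·s⁻²) / (436 K):  [kg·m²·s⁻²] / [K] = kg·m²·s⁻²·K⁻¹
  89.919 J/K:  J·K⁻¹ = N·m·K⁻¹ = kg·m²·s⁻²·K⁻¹
  (32.8 kg·m²·s⁻²·K⁻¹·mol⁻¹) × (64.7 mol):  [kg·m²·s⁻²·K⁻¹·mol⁻¹] · [mol] = kg·m²·s⁻²·K⁻¹
  (8.941 J/(mol·K)) × (8.1 mol):  [kg·m²·s⁻²·K⁻¹·mol⁻¹] · [mol] = kg·m²·s⁻²·K⁻¹
Every term reduces to kg·m²·s⁻²·K⁻¹.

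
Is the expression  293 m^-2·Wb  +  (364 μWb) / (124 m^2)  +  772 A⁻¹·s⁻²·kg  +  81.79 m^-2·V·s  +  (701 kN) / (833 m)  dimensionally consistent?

No

Dimensions:
  293 m^-2·Wb:  Wb·m⁻² = V·s·m⁻² = kg·s⁻²·A⁻¹
  (364 μWb) / (124 m^2):  [kg·m²·s⁻²·A⁻¹] / [m²] = kg·s⁻²·A⁻¹
  772 A⁻¹·s⁻²·kg:  kg·s⁻²·A⁻¹
  81.79 m^-2·V·s:  V·s·m⁻² = J·C⁻¹·s·m⁻² = kg·s⁻²·A⁻¹
  (701 kN) / (833 m):  [kg·m·s⁻²] / [m] = kg·s⁻²
The terms do not share a single dimension (kg·s⁻² vs kg·s⁻²·A⁻¹).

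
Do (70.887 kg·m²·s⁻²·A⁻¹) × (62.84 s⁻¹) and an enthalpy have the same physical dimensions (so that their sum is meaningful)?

No

Work out the base dimensions of each:
  (70.887 kg·m²·s⁻²·A⁻¹) × (62.84 s⁻¹):  [kg·m²·s⁻²·A⁻¹] · [s⁻¹] = kg·m²·s⁻³·A⁻¹
  an enthalpy:  [enthalpy] = kg·m²·s⁻²
kg·m²·s⁻³·A⁻¹ ≠ kg·m²·s⁻², so they cannot be added.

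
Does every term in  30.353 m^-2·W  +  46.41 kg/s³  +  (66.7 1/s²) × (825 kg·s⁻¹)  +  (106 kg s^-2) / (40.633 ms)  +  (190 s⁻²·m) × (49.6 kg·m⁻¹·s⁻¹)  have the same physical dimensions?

Dimensions:
  30.353 m^-2·W:  W·m⁻² = J·s⁻¹·m⁻² = kg·s⁻³
  46.41 kg/s³:  kg·s⁻³
  (66.7 1/s²) × (825 kg·s⁻¹):  [s⁻²] · [kg·s⁻¹] = kg·s⁻³
  (106 kg s^-2) / (40.633 ms):  [kg·s⁻²] / [s] = kg·s⁻³
  (190 s⁻²·m) × (49.6 kg·m⁻¹·s⁻¹):  [m·s⁻²] · [kg·m⁻¹·s⁻¹] = kg·s⁻³
Every term reduces to kg·s⁻³.

Yes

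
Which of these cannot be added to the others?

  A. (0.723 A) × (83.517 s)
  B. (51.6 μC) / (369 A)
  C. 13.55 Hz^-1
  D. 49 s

Dimensions:
  A. [A] · [s] = s·A
  B. [s·A] / [A] = s
  C. Hz⁻¹ = (s⁻¹)⁻¹ = s
  D. s
All reduce to s except A., which is s·A.

A.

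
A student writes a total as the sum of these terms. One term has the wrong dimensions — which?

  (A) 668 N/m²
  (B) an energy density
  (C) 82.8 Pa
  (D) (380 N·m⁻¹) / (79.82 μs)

(D)

Reduce each to base SI dimensions:
  (A) N·m⁻² = kg·m·s⁻²·m⁻² = kg·m⁻¹·s⁻²
  (B) [energy density] = kg·m⁻¹·s⁻²
  (C) Pa = N·m⁻² = kg·m⁻¹·s⁻²
  (D) [kg·s⁻²] / [s] = kg·s⁻³
All reduce to kg·m⁻¹·s⁻² except (D), which is kg·s⁻³.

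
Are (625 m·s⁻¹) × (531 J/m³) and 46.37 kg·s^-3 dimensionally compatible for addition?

Dimensions:
  (625 m·s⁻¹) × (531 J/m³):  [m·s⁻¹] · [kg·m⁻¹·s⁻²] = kg·s⁻³
  46.37 kg·s^-3:  kg·s⁻³
Both are kg·s⁻³, so they have the same dimensions and can be added.

Yes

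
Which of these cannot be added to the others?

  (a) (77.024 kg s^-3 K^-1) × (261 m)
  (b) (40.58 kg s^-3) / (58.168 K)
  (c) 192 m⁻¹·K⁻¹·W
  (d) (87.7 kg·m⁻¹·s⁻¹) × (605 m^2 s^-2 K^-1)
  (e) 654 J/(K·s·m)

(b)

Dimensions:
  (a) [kg·s⁻³·K⁻¹] · [m] = kg·m·s⁻³·K⁻¹
  (b) [kg·s⁻³] / [K] = kg·s⁻³·K⁻¹
  (c) W·m⁻¹·K⁻¹ = J·s⁻¹·m⁻¹·K⁻¹ = kg·m·s⁻³·K⁻¹
  (d) [kg·m⁻¹·s⁻¹] · [m²·s⁻²·K⁻¹] = kg·m·s⁻³·K⁻¹
  (e) J·s⁻¹·m⁻¹·K⁻¹ = N·m·s⁻¹·m⁻¹·K⁻¹ = kg·m·s⁻³·K⁻¹
All reduce to kg·m·s⁻³·K⁻¹ except (b), which is kg·s⁻³·K⁻¹.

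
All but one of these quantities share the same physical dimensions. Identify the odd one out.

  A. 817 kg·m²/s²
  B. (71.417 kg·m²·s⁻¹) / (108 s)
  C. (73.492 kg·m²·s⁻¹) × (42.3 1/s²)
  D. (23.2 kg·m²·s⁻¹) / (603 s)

Dimensions:
  A. kg·m²·s⁻²
  B. [kg·m²·s⁻¹] / [s] = kg·m²·s⁻²
  C. [kg·m²·s⁻¹] · [s⁻²] = kg·m²·s⁻³
  D. [kg·m²·s⁻¹] / [s] = kg·m²·s⁻²
All reduce to kg·m²·s⁻² except C., which is kg·m²·s⁻³.

C.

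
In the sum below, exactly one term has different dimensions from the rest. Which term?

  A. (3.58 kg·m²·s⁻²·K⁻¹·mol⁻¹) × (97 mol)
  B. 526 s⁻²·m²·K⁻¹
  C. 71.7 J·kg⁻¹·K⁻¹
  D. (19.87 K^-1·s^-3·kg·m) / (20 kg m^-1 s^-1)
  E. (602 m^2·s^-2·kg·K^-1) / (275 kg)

In SI base units:
  A. [kg·m²·s⁻²·K⁻¹·mol⁻¹] · [mol] = kg·m²·s⁻²·K⁻¹
  B. m²·s⁻²·K⁻¹
  C. J·kg⁻¹·K⁻¹ = N·m·kg⁻¹·K⁻¹ = m²·s⁻²·K⁻¹
  D. [kg·m·s⁻³·K⁻¹] / [kg·m⁻¹·s⁻¹] = m²·s⁻²·K⁻¹
  E. [kg·m²·s⁻²·K⁻¹] / [kg] = m²·s⁻²·K⁻¹
All reduce to m²·s⁻²·K⁻¹ except A., which is kg·m²·s⁻²·K⁻¹.

A.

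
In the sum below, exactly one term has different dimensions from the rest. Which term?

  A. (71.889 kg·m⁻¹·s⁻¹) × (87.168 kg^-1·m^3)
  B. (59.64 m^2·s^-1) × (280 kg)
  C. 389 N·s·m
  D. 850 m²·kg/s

Work out the base dimensions of each:
  A. [kg·m⁻¹·s⁻¹] · [kg⁻¹·m³] = m²·s⁻¹
  B. [m²·s⁻¹] · [kg] = kg·m²·s⁻¹
  C. N·m·s = kg·m·s⁻²·m·s = kg·m²·s⁻¹
  D. kg·m²·s⁻¹
All reduce to kg·m²·s⁻¹ except A., which is m²·s⁻¹.

A.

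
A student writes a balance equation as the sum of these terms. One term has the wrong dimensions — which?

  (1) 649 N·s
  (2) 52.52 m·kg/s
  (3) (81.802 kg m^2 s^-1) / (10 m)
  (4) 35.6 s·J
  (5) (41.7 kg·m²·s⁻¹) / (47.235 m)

Work out the base dimensions of each:
  (1) N·s = kg·m·s⁻²·s = kg·m·s⁻¹
  (2) kg·m·s⁻¹
  (3) [kg·m²·s⁻¹] / [m] = kg·m·s⁻¹
  (4) J·s = N·m·s = kg·m²·s⁻¹
  (5) [kg·m²·s⁻¹] / [m] = kg·m·s⁻¹
All reduce to kg·m·s⁻¹ except (4), which is kg·m²·s⁻¹.

(4)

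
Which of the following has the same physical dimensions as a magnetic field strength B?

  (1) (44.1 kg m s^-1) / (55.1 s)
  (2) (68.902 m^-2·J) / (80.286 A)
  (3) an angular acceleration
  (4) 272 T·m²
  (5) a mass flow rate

(2)

Reference: [magnetic field strength B] = kg·s⁻²·A⁻¹.
Each option:
  (1) [kg·m·s⁻¹] / [s] = kg·m·s⁻²
  (2) [kg·s⁻²] / [A] = kg·s⁻²·A⁻¹  ← same
  (3) [angular acceleration] = s⁻²
  (4) T·m² = Wb·m⁻²·m² = kg·m²·s⁻²·A⁻¹
  (5) [mass flow rate] = kg·s⁻¹
Only (2) matches kg·s⁻²·A⁻¹.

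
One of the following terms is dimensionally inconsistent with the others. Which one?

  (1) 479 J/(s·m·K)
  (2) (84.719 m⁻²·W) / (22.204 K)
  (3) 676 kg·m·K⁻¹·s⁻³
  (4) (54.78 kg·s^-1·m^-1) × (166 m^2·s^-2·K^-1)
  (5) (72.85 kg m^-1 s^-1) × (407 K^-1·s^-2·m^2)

(2)

Dimensions:
  (1) J·s⁻¹·m⁻¹·K⁻¹ = N·m·s⁻¹·m⁻¹·K⁻¹ = kg·m·s⁻³·K⁻¹
  (2) [kg·s⁻³] / [K] = kg·s⁻³·K⁻¹
  (3) kg·m·s⁻³·K⁻¹
  (4) [kg·m⁻¹·s⁻¹] · [m²·s⁻²·K⁻¹] = kg·m·s⁻³·K⁻¹
  (5) [kg·m⁻¹·s⁻¹] · [m²·s⁻²·K⁻¹] = kg·m·s⁻³·K⁻¹
All reduce to kg·m·s⁻³·K⁻¹ except (2), which is kg·s⁻³·K⁻¹.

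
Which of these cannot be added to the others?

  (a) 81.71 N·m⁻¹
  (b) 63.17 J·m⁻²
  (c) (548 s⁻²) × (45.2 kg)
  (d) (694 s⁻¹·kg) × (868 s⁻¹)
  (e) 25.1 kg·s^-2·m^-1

Work out the base dimensions of each:
  (a) N·m⁻¹ = kg·m·s⁻²·m⁻¹ = kg·s⁻²
  (b) J·m⁻² = N·m·m⁻² = kg·s⁻²
  (c) [s⁻²] · [kg] = kg·s⁻²
  (d) [kg·s⁻¹] · [s⁻¹] = kg·s⁻²
  (e) kg·m⁻¹·s⁻²
All reduce to kg·s⁻² except (e), which is kg·m⁻¹·s⁻².

(e)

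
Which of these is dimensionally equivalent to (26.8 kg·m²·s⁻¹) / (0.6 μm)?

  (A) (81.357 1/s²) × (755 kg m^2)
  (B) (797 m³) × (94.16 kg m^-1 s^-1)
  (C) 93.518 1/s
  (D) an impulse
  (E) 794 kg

Reference: [kg·m²·s⁻¹] / [m] = kg·m·s⁻¹.
Each option:
  (A) [s⁻²] · [kg·m²] = kg·m²·s⁻²
  (B) [m³] · [kg·m⁻¹·s⁻¹] = kg·m²·s⁻¹
  (C) s⁻¹
  (D) [impulse] = kg·m·s⁻¹  ← same
  (E) kg
Only (D) matches kg·m·s⁻¹.

(D)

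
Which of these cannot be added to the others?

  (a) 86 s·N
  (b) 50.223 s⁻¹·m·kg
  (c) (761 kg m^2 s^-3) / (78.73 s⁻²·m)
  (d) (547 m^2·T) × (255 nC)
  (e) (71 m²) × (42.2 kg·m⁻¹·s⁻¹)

(d)

Dimensions:
  (a) N·s = kg·m·s⁻²·s = kg·m·s⁻¹
  (b) kg·m·s⁻¹
  (c) [kg·m²·s⁻³] / [m·s⁻²] = kg·m·s⁻¹
  (d) [kg·m²·s⁻²·A⁻¹] · [s·A] = kg·m²·s⁻¹
  (e) [m²] · [kg·m⁻¹·s⁻¹] = kg·m·s⁻¹
All reduce to kg·m·s⁻¹ except (d), which is kg·m²·s⁻¹.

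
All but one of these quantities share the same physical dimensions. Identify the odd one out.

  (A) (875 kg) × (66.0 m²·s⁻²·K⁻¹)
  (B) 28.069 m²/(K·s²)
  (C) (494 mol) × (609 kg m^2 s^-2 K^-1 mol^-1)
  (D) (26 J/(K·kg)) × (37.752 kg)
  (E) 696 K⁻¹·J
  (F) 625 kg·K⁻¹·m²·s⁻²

Work out the base dimensions of each:
  (A) [kg] · [m²·s⁻²·K⁻¹] = kg·m²·s⁻²·K⁻¹
  (B) m²·s⁻²·K⁻¹
  (C) [mol] · [kg·m²·s⁻²·K⁻¹·mol⁻¹] = kg·m²·s⁻²·K⁻¹
  (D) [m²·s⁻²·K⁻¹] · [kg] = kg·m²·s⁻²·K⁻¹
  (E) J·K⁻¹ = N·m·K⁻¹ = kg·m²·s⁻²·K⁻¹
  (F) kg·m²·s⁻²·K⁻¹
All reduce to kg·m²·s⁻²·K⁻¹ except (B), which is m²·s⁻²·K⁻¹.

(B)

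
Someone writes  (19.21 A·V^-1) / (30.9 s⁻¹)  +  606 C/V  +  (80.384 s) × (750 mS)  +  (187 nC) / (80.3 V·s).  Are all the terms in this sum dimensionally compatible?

Expand each in SI base units:
  (19.21 A·V^-1) / (30.9 s⁻¹):  [kg⁻¹·m⁻²·s³·A²] / [s⁻¹] = kg⁻¹·m⁻²·s⁴·A²
  606 C/V:  C·V⁻¹ = s·A·(J·C⁻¹)⁻¹ = kg⁻¹·m⁻²·s⁴·A²
  (80.384 s) × (750 mS):  [s] · [kg⁻¹·m⁻²·s³·A²] = kg⁻¹·m⁻²·s⁴·A²
  (187 nC) / (80.3 V·s):  [s·A] / [kg·m²·s⁻²·A⁻¹] = kg⁻¹·m⁻²·s³·A²
The terms do not share a single dimension (kg⁻¹·m⁻²·s³·A² vs kg⁻¹·m⁻²·s⁴·A²).

No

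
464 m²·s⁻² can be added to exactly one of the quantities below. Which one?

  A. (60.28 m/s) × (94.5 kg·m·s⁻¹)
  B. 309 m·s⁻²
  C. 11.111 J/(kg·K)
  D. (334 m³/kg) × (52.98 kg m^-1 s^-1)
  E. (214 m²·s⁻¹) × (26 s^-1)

Reference: m²·s⁻².
Each option:
  A. [m·s⁻¹] · [kg·m·s⁻¹] = kg·m²·s⁻²
  B. m·s⁻²
  C. J·kg⁻¹·K⁻¹ = N·m·kg⁻¹·K⁻¹ = m²·s⁻²·K⁻¹
  D. [kg⁻¹·m³] · [kg·m⁻¹·s⁻¹] = m²·s⁻¹
  E. [m²·s⁻¹] · [s⁻¹] = m²·s⁻²  ← same
Only E. matches m²·s⁻².

E.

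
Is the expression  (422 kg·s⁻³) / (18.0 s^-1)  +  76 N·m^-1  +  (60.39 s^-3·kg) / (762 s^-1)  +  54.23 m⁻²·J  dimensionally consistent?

Yes

Reduce each to base SI dimensions:
  (422 kg·s⁻³) / (18.0 s^-1):  [kg·s⁻³] / [s⁻¹] = kg·s⁻²
  76 N·m^-1:  N·m⁻¹ = kg·m·s⁻²·m⁻¹ = kg·s⁻²
  (60.39 s^-3·kg) / (762 s^-1):  [kg·s⁻³] / [s⁻¹] = kg·s⁻²
  54.23 m⁻²·J:  J·m⁻² = N·m·m⁻² = kg·s⁻²
Every term reduces to kg·s⁻².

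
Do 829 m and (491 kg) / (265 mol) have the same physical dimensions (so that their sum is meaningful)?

No

Expand each in SI base units:
  829 m:  m
  (491 kg) / (265 mol):  [kg] / [mol] = kg·mol⁻¹
m ≠ kg·mol⁻¹, so they cannot be added.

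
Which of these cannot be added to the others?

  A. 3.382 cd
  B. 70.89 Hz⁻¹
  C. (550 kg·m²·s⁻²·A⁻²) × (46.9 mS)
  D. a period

A.

Reduce each to base SI dimensions:
  A. cd
  B. Hz⁻¹ = (s⁻¹)⁻¹ = s
  C. [kg·m²·s⁻²·A⁻²] · [kg⁻¹·m⁻²·s³·A²] = s
  D. [period] = s
All reduce to s except A., which is cd.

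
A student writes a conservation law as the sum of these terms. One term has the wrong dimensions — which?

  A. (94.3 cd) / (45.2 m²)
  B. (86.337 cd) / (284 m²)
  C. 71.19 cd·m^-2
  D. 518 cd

D.

Dimensions:
  A. [cd] / [m²] = m⁻²·cd
  B. [cd] / [m²] = m⁻²·cd
  C. cd·m⁻² = m⁻²·cd
  D. cd
All reduce to m⁻²·cd except D., which is cd.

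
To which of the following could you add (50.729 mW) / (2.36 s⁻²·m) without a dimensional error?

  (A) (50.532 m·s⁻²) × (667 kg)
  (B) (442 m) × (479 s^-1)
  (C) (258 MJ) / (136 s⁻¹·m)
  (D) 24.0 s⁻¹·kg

(C)

Reference: [kg·m²·s⁻³] / [m·s⁻²] = kg·m·s⁻¹.
Each option:
  (A) [m·s⁻²] · [kg] = kg·m·s⁻²
  (B) [m] · [s⁻¹] = m·s⁻¹
  (C) [kg·m²·s⁻²] / [m·s⁻¹] = kg·m·s⁻¹  ← same
  (D) kg·s⁻¹
Only (C) matches kg·m·s⁻¹.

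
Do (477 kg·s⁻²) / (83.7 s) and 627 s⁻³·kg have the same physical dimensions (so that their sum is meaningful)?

Yes

Dimensions:
  (477 kg·s⁻²) / (83.7 s):  [kg·s⁻²] / [s] = kg·s⁻³
  627 s⁻³·kg:  kg·s⁻³
Both are kg·s⁻³, so they have the same dimensions and can be added.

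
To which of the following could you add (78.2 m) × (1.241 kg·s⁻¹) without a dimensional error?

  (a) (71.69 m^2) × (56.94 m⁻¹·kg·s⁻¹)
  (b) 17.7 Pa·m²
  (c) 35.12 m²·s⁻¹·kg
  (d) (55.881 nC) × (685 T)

(a)

Reference: [m] · [kg·s⁻¹] = kg·m·s⁻¹.
Each option:
  (a) [m²] · [kg·m⁻¹·s⁻¹] = kg·m·s⁻¹  ← same
  (b) Pa·m² = N·m⁻²·m² = kg·m·s⁻²
  (c) kg·m²·s⁻¹
  (d) [s·A] · [kg·s⁻²·A⁻¹] = kg·s⁻¹
Only (a) matches kg·m·s⁻¹.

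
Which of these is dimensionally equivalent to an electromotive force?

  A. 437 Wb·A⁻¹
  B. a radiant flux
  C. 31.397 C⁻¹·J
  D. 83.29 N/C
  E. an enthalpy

Reference: [electromotive force] = kg·m²·s⁻³·A⁻¹.
Each option:
  A. Wb·A⁻¹ = V·s·A⁻¹ = kg·m²·s⁻²·A⁻²
  B. [radiant flux] = kg·m²·s⁻³
  C. J·C⁻¹ = N·m·(s·A)⁻¹ = kg·m²·s⁻³·A⁻¹  ← same
  D. N·C⁻¹ = kg·m·s⁻²·(s·A)⁻¹ = kg·m·s⁻³·A⁻¹
  E. [enthalpy] = kg·m²·s⁻²
Only C. matches kg·m²·s⁻³·A⁻¹.

C.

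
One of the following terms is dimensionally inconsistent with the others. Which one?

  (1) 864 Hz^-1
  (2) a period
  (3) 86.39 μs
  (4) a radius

(4)

Work out the base dimensions of each:
  (1) Hz⁻¹ = (s⁻¹)⁻¹ = s
  (2) [period] = s
  (3) s
  (4) [radius] = m
All reduce to s except (4), which is m.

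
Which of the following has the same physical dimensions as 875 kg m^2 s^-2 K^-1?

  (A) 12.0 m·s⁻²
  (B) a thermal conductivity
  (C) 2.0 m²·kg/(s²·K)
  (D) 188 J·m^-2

Reference: kg·m²·s⁻²·K⁻¹.
Each option:
  (A) m·s⁻²
  (B) [thermal conductivity] = kg·m·s⁻³·K⁻¹
  (C) kg·m²·s⁻²·K⁻¹  ← same
  (D) J·m⁻² = N·m·m⁻² = kg·s⁻²
Only (C) matches kg·m²·s⁻²·K⁻¹.

(C)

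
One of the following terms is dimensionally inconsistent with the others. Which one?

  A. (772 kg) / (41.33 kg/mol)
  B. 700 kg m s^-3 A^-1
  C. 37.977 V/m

In SI base units:
  A. [kg] / [kg·mol⁻¹] = mol
  B. kg·m·s⁻³·A⁻¹
  C. V·m⁻¹ = J·C⁻¹·m⁻¹ = kg·m·s⁻³·A⁻¹
All reduce to kg·m·s⁻³·A⁻¹ except A., which is mol.

A.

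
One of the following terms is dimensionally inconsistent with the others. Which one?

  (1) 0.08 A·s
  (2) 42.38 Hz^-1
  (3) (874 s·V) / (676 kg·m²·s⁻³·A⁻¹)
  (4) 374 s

(1)

Expand each in SI base units:
  (1) A·s = s·A
  (2) Hz⁻¹ = (s⁻¹)⁻¹ = s
  (3) [kg·m²·s⁻²·A⁻¹] / [kg·m²·s⁻³·A⁻¹] = s
  (4) s
All reduce to s except (1), which is s·A.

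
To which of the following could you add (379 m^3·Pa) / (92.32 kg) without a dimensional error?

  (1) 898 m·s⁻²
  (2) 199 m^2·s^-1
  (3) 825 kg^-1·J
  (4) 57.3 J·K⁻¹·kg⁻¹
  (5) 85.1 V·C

Reference: [kg·m²·s⁻²] / [kg] = m²·s⁻².
Each option:
  (1) m·s⁻²
  (2) m²·s⁻¹
  (3) J·kg⁻¹ = N·m·kg⁻¹ = m²·s⁻²  ← same
  (4) J·kg⁻¹·K⁻¹ = N·m·kg⁻¹·K⁻¹ = m²·s⁻²·K⁻¹
  (5) C·V = s·A·J·C⁻¹ = kg·m²·s⁻²
Only (3) matches m²·s⁻².

(3)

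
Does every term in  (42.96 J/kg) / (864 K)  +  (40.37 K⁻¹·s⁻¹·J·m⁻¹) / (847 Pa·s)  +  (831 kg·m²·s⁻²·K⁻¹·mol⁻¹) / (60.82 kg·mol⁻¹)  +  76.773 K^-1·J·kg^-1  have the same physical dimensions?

Yes

Work out the base dimensions of each:
  (42.96 J/kg) / (864 K):  [m²·s⁻²] / [K] = m²·s⁻²·K⁻¹
  (40.37 K⁻¹·s⁻¹·J·m⁻¹) / (847 Pa·s):  [kg·m·s⁻³·K⁻¹] / [kg·m⁻¹·s⁻¹] = m²·s⁻²·K⁻¹
  (831 kg·m²·s⁻²·K⁻¹·mol⁻¹) / (60.82 kg·mol⁻¹):  [kg·m²·s⁻²·K⁻¹·mol⁻¹] / [kg·mol⁻¹] = m²·s⁻²·K⁻¹
  76.773 K^-1·J·kg^-1:  J·kg⁻¹·K⁻¹ = N·m·kg⁻¹·K⁻¹ = m²·s⁻²·K⁻¹
Every term reduces to m²·s⁻²·K⁻¹.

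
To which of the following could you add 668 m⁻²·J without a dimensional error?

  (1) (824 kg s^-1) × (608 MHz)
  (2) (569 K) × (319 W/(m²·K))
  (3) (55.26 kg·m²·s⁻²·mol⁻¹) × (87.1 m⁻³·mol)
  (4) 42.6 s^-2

(1)

Reference: J·m⁻² = N·m·m⁻² = kg·s⁻².
Each option:
  (1) [kg·s⁻¹] · [s⁻¹] = kg·s⁻²  ← same
  (2) [K] · [kg·s⁻³·K⁻¹] = kg·s⁻³
  (3) [kg·m²·s⁻²·mol⁻¹] · [m⁻³·mol] = kg·m⁻¹·s⁻²
  (4) s⁻²
Only (1) matches kg·s⁻².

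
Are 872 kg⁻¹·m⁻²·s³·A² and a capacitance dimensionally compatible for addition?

Reduce each to base SI dimensions:
  872 kg⁻¹·m⁻²·s³·A²:  kg⁻¹·m⁻²·s³·A²
  a capacitance:  [capacitance] = kg⁻¹·m⁻²·s⁴·A²
kg⁻¹·m⁻²·s³·A² ≠ kg⁻¹·m⁻²·s⁴·A², so they cannot be added.

No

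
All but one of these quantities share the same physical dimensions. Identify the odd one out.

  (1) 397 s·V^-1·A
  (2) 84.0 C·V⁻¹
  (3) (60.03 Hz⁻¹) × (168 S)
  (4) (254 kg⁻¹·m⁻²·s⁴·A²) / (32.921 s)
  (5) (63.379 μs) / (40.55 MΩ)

(4)

Reduce each to base SI dimensions:
  (1) A·s·V⁻¹ = A·s·(J·C⁻¹)⁻¹ = kg⁻¹·m⁻²·s⁴·A²
  (2) C·V⁻¹ = s·A·(J·C⁻¹)⁻¹ = kg⁻¹·m⁻²·s⁴·A²
  (3) [s] · [kg⁻¹·m⁻²·s³·A²] = kg⁻¹·m⁻²·s⁴·A²
  (4) [kg⁻¹·m⁻²·s⁴·A²] / [s] = kg⁻¹·m⁻²·s³·A²
  (5) [s] / [kg·m²·s⁻³·A⁻²] = kg⁻¹·m⁻²·s⁴·A²
All reduce to kg⁻¹·m⁻²·s⁴·A² except (4), which is kg⁻¹·m⁻²·s³·A².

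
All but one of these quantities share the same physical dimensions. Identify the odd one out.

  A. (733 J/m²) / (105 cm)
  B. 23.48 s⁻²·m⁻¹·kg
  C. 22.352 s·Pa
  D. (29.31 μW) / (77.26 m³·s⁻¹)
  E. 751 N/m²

C.

Expand each in SI base units:
  A. [kg·s⁻²] / [m] = kg·m⁻¹·s⁻²
  B. kg·m⁻¹·s⁻²
  C. Pa·s = N·m⁻²·s = kg·m⁻¹·s⁻¹
  D. [kg·m²·s⁻³] / [m³·s⁻¹] = kg·m⁻¹·s⁻²
  E. N·m⁻² = kg·m·s⁻²·m⁻² = kg·m⁻¹·s⁻²
All reduce to kg·m⁻¹·s⁻² except C., which is kg·m⁻¹·s⁻¹.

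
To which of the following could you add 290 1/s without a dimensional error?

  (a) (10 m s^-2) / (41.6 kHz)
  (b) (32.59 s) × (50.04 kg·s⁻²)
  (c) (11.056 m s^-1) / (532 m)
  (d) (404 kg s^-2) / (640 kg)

(c)

Reference: s⁻¹.
Each option:
  (a) [m·s⁻²] / [s⁻¹] = m·s⁻¹
  (b) [s] · [kg·s⁻²] = kg·s⁻¹
  (c) [m·s⁻¹] / [m] = s⁻¹  ← same
  (d) [kg·s⁻²] / [kg] = s⁻²
Only (c) matches s⁻¹.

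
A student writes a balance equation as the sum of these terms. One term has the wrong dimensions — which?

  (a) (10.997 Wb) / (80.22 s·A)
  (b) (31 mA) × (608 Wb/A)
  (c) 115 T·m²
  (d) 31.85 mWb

(a)

Expand each in SI base units:
  (a) [kg·m²·s⁻²·A⁻¹] / [s·A] = kg·m²·s⁻³·A⁻²
  (b) [A] · [kg·m²·s⁻²·A⁻²] = kg·m²·s⁻²·A⁻¹
  (c) T·m² = Wb·m⁻²·m² = kg·m²·s⁻²·A⁻¹
  (d) Wb = V·s = kg·m²·s⁻²·A⁻¹
All reduce to kg·m²·s⁻²·A⁻¹ except (a), which is kg·m²·s⁻³·A⁻².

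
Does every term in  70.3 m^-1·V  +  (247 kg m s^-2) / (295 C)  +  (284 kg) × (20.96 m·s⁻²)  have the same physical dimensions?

No

Work out the base dimensions of each:
  70.3 m^-1·V:  V·m⁻¹ = J·C⁻¹·m⁻¹ = kg·m·s⁻³·A⁻¹
  (247 kg m s^-2) / (295 C):  [kg·m·s⁻²] / [s·A] = kg·m·s⁻³·A⁻¹
  (284 kg) × (20.96 m·s⁻²):  [kg] · [m·s⁻²] = kg·m·s⁻²
The terms do not share a single dimension (kg·m·s⁻² vs kg·m·s⁻³·A⁻¹).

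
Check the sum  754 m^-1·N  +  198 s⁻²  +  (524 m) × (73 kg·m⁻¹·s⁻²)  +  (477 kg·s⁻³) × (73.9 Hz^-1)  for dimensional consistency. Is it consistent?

No

Reduce each to base SI dimensions:
  754 m^-1·N:  N·m⁻¹ = kg·m·s⁻²·m⁻¹ = kg·s⁻²
  198 s⁻²:  s⁻²
  (524 m) × (73 kg·m⁻¹·s⁻²):  [m] · [kg·m⁻¹·s⁻²] = kg·s⁻²
  (477 kg·s⁻³) × (73.9 Hz^-1):  [kg·s⁻³] · [s] = kg·s⁻²
The terms do not share a single dimension (kg·s⁻² vs s⁻²).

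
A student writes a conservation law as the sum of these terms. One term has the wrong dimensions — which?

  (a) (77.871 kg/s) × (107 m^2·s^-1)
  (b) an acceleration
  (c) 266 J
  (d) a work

Expand each in SI base units:
  (a) [kg·s⁻¹] · [m²·s⁻¹] = kg·m²·s⁻²
  (b) [acceleration] = m·s⁻²
  (c) J = N·m = kg·m²·s⁻²
  (d) [work] = kg·m²·s⁻²
All reduce to kg·m²·s⁻² except (b), which is m·s⁻².

(b)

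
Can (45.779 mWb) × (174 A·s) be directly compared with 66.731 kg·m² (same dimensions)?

Work out the base dimensions of each:
  (45.779 mWb) × (174 A·s):  [kg·m²·s⁻²·A⁻¹] · [s·A] = kg·m²·s⁻¹
  66.731 kg·m²:  kg·m²
kg·m²·s⁻¹ ≠ kg·m², so they cannot be added.

No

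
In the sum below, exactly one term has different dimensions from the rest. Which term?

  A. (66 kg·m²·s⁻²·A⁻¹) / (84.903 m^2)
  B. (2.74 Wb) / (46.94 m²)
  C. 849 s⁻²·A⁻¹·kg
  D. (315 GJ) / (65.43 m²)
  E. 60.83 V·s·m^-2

Reduce each to base SI dimensions:
  A. [kg·m²·s⁻²·A⁻¹] / [m²] = kg·s⁻²·A⁻¹
  B. [kg·m²·s⁻²·A⁻¹] / [m²] = kg·s⁻²·A⁻¹
  C. kg·s⁻²·A⁻¹
  D. [kg·m²·s⁻²] / [m²] = kg·s⁻²
  E. V·s·m⁻² = J·C⁻¹·s·m⁻² = kg·s⁻²·A⁻¹
All reduce to kg·s⁻²·A⁻¹ except D., which is kg·s⁻².

D.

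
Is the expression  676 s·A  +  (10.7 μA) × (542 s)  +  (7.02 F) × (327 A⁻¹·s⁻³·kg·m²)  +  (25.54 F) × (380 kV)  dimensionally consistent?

Yes

Reduce each to base SI dimensions:
  676 s·A:  A·s = s·A
  (10.7 μA) × (542 s):  [A] · [s] = s·A
  (7.02 F) × (327 A⁻¹·s⁻³·kg·m²):  [kg⁻¹·m⁻²·s⁴·A²] · [kg·m²·s⁻³·A⁻¹] = s·A
  (25.54 F) × (380 kV):  [kg⁻¹·m⁻²·s⁴·A²] · [kg·m²·s⁻³·A⁻¹] = s·A
Every term reduces to s·A.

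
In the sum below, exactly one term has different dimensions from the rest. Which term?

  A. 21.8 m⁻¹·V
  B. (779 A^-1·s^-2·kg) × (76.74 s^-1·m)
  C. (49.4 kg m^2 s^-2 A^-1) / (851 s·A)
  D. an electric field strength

Dimensions:
  A. V·m⁻¹ = J·C⁻¹·m⁻¹ = kg·m·s⁻³·A⁻¹
  B. [kg·s⁻²·A⁻¹] · [m·s⁻¹] = kg·m·s⁻³·A⁻¹
  C. [kg·m²·s⁻²·A⁻¹] / [s·A] = kg·m²·s⁻³·A⁻²
  D. [electric field strength] = kg·m·s⁻³·A⁻¹
All reduce to kg·m·s⁻³·A⁻¹ except C., which is kg·m²·s⁻³·A⁻².

C.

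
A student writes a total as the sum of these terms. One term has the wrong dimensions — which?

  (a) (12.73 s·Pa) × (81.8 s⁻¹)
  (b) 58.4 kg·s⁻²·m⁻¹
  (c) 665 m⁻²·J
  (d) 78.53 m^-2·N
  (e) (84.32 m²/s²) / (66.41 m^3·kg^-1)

(c)

Expand each in SI base units:
  (a) [kg·m⁻¹·s⁻¹] · [s⁻¹] = kg·m⁻¹·s⁻²
  (b) kg·m⁻¹·s⁻²
  (c) J·m⁻² = N·m·m⁻² = kg·s⁻²
  (d) N·m⁻² = kg·m·s⁻²·m⁻² = kg·m⁻¹·s⁻²
  (e) [m²·s⁻²] / [kg⁻¹·m³] = kg·m⁻¹·s⁻²
All reduce to kg·m⁻¹·s⁻² except (c), which is kg·s⁻².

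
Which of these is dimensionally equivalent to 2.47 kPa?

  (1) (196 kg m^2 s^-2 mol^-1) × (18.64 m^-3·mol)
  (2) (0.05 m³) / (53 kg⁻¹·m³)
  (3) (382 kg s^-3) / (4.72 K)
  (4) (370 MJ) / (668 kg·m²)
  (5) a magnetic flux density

(1)

Reference: Pa = N·m⁻² = kg·m⁻¹·s⁻².
Each option:
  (1) [kg·m²·s⁻²·mol⁻¹] · [m⁻³·mol] = kg·m⁻¹·s⁻²  ← same
  (2) [m³] / [kg⁻¹·m³] = kg
  (3) [kg·s⁻³] / [K] = kg·s⁻³·K⁻¹
  (4) [kg·m²·s⁻²] / [kg·m²] = s⁻²
  (5) [magnetic flux density] = kg·s⁻²·A⁻¹
Only (1) matches kg·m⁻¹·s⁻².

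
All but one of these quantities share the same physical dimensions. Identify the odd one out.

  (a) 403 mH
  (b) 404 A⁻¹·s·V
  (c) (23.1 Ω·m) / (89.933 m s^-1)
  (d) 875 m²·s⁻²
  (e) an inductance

(d)

Dimensions:
  (a) H = V·s·A⁻¹ = kg·m²·s⁻²·A⁻²
  (b) V·s·A⁻¹ = J·C⁻¹·s·A⁻¹ = kg·m²·s⁻²·A⁻²
  (c) [kg·m³·s⁻³·A⁻²] / [m·s⁻¹] = kg·m²·s⁻²·A⁻²
  (d) m²·s⁻²
  (e) [inductance] = kg·m²·s⁻²·A⁻²
All reduce to kg·m²·s⁻²·A⁻² except (d), which is m²·s⁻².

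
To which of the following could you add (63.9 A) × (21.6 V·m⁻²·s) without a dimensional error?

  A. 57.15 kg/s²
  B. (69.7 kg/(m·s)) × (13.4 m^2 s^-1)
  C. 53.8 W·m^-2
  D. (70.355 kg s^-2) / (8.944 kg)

Reference: [A] · [kg·s⁻²·A⁻¹] = kg·s⁻².
Each option:
  A. kg·s⁻²  ← same
  B. [kg·m⁻¹·s⁻¹] · [m²·s⁻¹] = kg·m·s⁻²
  C. W·m⁻² = J·s⁻¹·m⁻² = kg·s⁻³
  D. [kg·s⁻²] / [kg] = s⁻²
Only A. matches kg·s⁻².

A.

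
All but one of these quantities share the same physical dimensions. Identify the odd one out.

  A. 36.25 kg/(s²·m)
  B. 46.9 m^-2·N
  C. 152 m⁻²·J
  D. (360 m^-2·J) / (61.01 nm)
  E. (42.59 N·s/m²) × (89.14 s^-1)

Work out the base dimensions of each:
  A. kg·m⁻¹·s⁻²
  B. N·m⁻² = kg·m·s⁻²·m⁻² = kg·m⁻¹·s⁻²
  C. J·m⁻² = N·m·m⁻² = kg·s⁻²
  D. [kg·s⁻²] / [m] = kg·m⁻¹·s⁻²
  E. [kg·m⁻¹·s⁻¹] · [s⁻¹] = kg·m⁻¹·s⁻²
All reduce to kg·m⁻¹·s⁻² except C., which is kg·s⁻².

C.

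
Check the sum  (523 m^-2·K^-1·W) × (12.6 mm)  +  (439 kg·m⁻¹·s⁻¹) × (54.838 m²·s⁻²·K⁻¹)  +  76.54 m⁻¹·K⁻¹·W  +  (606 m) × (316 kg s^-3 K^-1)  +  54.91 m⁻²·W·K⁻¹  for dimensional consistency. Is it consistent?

No

Dimensions:
  (523 m^-2·K^-1·W) × (12.6 mm):  [kg·s⁻³·K⁻¹] · [m] = kg·m·s⁻³·K⁻¹
  (439 kg·m⁻¹·s⁻¹) × (54.838 m²·s⁻²·K⁻¹):  [kg·m⁻¹·s⁻¹] · [m²·s⁻²·K⁻¹] = kg·m·s⁻³·K⁻¹
  76.54 m⁻¹·K⁻¹·W:  W·m⁻¹·K⁻¹ = J·s⁻¹·m⁻¹·K⁻¹ = kg·m·s⁻³·K⁻¹
  (606 m) × (316 kg s^-3 K^-1):  [m] · [kg·s⁻³·K⁻¹] = kg·m·s⁻³·K⁻¹
  54.91 m⁻²·W·K⁻¹:  W·m⁻²·K⁻¹ = J·s⁻¹·m⁻²·K⁻¹ = kg·s⁻³·K⁻¹
The terms do not share a single dimension (kg·m·s⁻³·K⁻¹ vs kg·s⁻³·K⁻¹).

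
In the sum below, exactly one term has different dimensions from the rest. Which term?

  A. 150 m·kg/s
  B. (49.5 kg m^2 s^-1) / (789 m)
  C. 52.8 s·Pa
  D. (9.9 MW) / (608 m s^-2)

Reduce each to base SI dimensions:
  A. kg·m·s⁻¹
  B. [kg·m²·s⁻¹] / [m] = kg·m·s⁻¹
  C. Pa·s = N·m⁻²·s = kg·m⁻¹·s⁻¹
  D. [kg·m²·s⁻³] / [m·s⁻²] = kg·m·s⁻¹
All reduce to kg·m·s⁻¹ except C., which is kg·m⁻¹·s⁻¹.

C.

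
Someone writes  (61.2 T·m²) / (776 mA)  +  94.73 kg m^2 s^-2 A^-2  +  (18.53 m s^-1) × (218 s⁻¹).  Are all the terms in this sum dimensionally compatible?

In SI base units:
  (61.2 T·m²) / (776 mA):  [kg·m²·s⁻²·A⁻¹] / [A] = kg·m²·s⁻²·A⁻²
  94.73 kg m^2 s^-2 A^-2:  kg·m²·s⁻²·A⁻²
  (18.53 m s^-1) × (218 s⁻¹):  [m·s⁻¹] · [s⁻¹] = m·s⁻²
The terms do not share a single dimension (kg·m²·s⁻²·A⁻² vs m·s⁻²).

No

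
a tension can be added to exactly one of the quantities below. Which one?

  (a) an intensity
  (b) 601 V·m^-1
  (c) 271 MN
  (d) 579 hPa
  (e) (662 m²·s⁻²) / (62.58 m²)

Reference: [tension] = kg·m·s⁻².
Each option:
  (a) [intensity] = kg·s⁻³
  (b) V·m⁻¹ = J·C⁻¹·m⁻¹ = kg·m·s⁻³·A⁻¹
  (c) N = kg·m·s⁻²  ← same
  (d) Pa = N·m⁻² = kg·m⁻¹·s⁻²
  (e) [m²·s⁻²] / [m²] = s⁻²
Only (c) matches kg·m·s⁻².

(c)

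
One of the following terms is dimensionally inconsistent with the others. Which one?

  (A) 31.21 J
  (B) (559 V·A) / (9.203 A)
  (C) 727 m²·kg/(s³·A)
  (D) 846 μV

(A)

Work out the base dimensions of each:
  (A) J = N·m = kg·m²·s⁻²
  (B) [kg·m²·s⁻³] / [A] = kg·m²·s⁻³·A⁻¹
  (C) kg·m²·s⁻³·A⁻¹
  (D) V = J·C⁻¹ = kg·m²·s⁻³·A⁻¹
All reduce to kg·m²·s⁻³·A⁻¹ except (A), which is kg·m²·s⁻².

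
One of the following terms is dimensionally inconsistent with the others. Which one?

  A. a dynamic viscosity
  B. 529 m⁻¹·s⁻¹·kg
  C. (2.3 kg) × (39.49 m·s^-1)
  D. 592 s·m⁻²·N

In SI base units:
  A. [dynamic viscosity] = kg·m⁻¹·s⁻¹
  B. kg·m⁻¹·s⁻¹
  C. [kg] · [m·s⁻¹] = kg·m·s⁻¹
  D. N·s·m⁻² = kg·m·s⁻²·s·m⁻² = kg·m⁻¹·s⁻¹
All reduce to kg·m⁻¹·s⁻¹ except C., which is kg·m·s⁻¹.

C.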